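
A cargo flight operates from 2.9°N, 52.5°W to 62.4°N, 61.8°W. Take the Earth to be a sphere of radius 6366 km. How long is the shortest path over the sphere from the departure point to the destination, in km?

cos σ = sin φ₁ sin φ₂ + cos φ₁ cos φ₂ cos Δλ
      = sin(2.90°)sin(62.40°) + cos(2.90°)cos(62.40°)cos(-9.30°) = 0.5015
σ = 59.904° → d = Rσ = 6366·1.04551 = 6656 km

6656 km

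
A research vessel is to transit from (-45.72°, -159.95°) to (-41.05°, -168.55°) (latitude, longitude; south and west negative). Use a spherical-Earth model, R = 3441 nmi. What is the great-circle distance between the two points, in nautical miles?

Haversine: a = sin²(Δφ/2)+cos φ₁ cos φ₂ sin²(Δλ/2) = 0.00462;  σ = 2·atan2(√a,√(1−a))
σ = 7.795° → d = Rσ = 3441·0.13604 = 468 nmi

468 nmi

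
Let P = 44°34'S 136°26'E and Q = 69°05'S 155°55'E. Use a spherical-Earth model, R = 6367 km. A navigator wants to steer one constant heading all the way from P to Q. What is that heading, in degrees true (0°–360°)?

157.4°

Δψ = ln[tan(π/4+φ₂/2)/tan(π/4+φ₁/2)] = -0.8189
Δλ = +0.3400 rad (taken the short way round)
course = atan2(Δλ, Δψ) = 157.45°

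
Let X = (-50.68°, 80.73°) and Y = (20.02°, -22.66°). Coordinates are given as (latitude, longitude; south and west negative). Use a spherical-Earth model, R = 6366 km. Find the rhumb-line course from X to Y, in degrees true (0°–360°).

Meridional parts: M(φ₁)=-1.0293, M(φ₂)=+0.3567 → ΔM = +1.3860;  Δλ = -1.8045 rad
tan C = Δλ / ΔM = -1.3019 → C = 307.53°

307.5°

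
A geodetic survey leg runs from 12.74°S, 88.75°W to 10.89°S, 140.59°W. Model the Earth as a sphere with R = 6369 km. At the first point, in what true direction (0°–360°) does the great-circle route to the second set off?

N = sin Δλ·cos φ₂ = -0.7721;  D = cos φ₁ sin φ₂ − sin φ₁ cos φ₂ cos Δλ = -0.0505
initial course = atan2(N, D) = 266.26°

266.3°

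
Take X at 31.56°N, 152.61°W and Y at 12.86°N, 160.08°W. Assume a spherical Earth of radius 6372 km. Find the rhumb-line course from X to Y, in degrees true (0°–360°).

Meridional parts: M(φ₁)=+0.5810, M(φ₂)=+0.2264 → ΔM = -0.3546;  Δλ = -0.1304 rad
tan C = Δλ / ΔM = +0.3676 → C = 200.18°

200.2°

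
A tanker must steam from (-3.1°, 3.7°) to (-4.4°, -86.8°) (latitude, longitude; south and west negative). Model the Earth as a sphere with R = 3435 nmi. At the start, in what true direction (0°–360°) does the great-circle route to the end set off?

265.6°

θ = atan2( sin Δλ·cos φ₂ ,  cos φ₁ sin φ₂ − sin φ₁ cos φ₂ cos Δλ )
  = atan2(-0.9970, -0.0771) = 265.58°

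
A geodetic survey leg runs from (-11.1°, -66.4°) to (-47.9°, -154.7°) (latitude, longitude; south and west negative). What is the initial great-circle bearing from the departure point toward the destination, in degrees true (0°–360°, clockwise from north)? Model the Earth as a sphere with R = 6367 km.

222.8°

θ = atan2( sin Δλ·cos φ₂ ,  cos φ₁ sin φ₂ − sin φ₁ cos φ₂ cos Δλ )
  = atan2(-0.6701, -0.7243) = 222.78°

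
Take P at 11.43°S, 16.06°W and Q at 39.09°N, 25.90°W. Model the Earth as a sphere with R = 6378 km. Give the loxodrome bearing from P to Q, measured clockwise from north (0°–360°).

Meridional parts: M(φ₁)=-0.2008, M(φ₂)=+0.7423 → ΔM = +0.9431;  Δλ = -0.1717 rad
tan C = Δλ / ΔM = -0.1821 → C = 349.68°

349.7°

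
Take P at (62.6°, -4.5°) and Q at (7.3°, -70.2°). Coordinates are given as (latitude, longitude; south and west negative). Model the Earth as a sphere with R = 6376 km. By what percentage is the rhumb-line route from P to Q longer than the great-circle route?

Great circle: σ = 1.2654 rad → d_gc = Rσ = 8068.3 km
Rhumb: Δφ = -0.9652, Δλ = -1.1467, Δψ = -1.2838, q = Δφ/Δψ = 0.7518 → d_rh = R√(Δφ²+q²Δλ²) = 8251.4 km
Excess = (8251.4 − 8068.3) / 8068.3 = 183.1 / 8068.3 = 2.27% ≈ 2.3%

2.3%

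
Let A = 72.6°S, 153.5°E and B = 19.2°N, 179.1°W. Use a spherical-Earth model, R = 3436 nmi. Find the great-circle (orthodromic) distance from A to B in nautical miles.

cos σ = sin φ₁ sin φ₂ + cos φ₁ cos φ₂ cos Δλ
      = sin(-72.60°)sin(19.20°) + cos(-72.60°)cos(19.20°)cos(27.40°) = -0.0631
σ = 93.617° → d = Rσ = 3436·1.63393 = 5614 nmi

5614 nmi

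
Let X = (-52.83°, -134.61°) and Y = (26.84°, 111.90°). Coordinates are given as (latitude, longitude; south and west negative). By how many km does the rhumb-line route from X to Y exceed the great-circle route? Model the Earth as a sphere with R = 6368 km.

318 km

Great circle: cos σ = sin φ₁ sin φ₂ + cos φ₁ cos φ₂ cos Δλ,  σ = 2.1830 rad → d_gc = 13901.2 km
Rhumb line: Δψ = +1.5765, q = Δφ/Δψ = 0.8820, d_rh = R√(Δφ²+q²Δλ²) = 14219.1 km
Excess = 14219.1 − 13901.2 = 317.9 ≈ 318 km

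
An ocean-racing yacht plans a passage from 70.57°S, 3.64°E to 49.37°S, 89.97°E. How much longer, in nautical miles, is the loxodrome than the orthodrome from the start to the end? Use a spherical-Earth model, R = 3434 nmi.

Great circle: cos σ = sin φ₁ sin φ₂ + cos φ₁ cos φ₂ cos Δλ,  σ = 0.7531 rad → d_gc = 2586.1 nmi
Rhumb line: Δψ = +0.7712, q = Δφ/Δψ = 0.4798, d_rh = R√(Δφ²+q²Δλ²) = 2788.7 nmi
Excess = 2788.7 − 2586.1 = 202.6 ≈ 203 nmi

203 nmi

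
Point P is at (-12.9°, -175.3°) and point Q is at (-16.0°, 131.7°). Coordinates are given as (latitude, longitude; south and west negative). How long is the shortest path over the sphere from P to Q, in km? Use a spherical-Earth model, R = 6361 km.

cos σ = sin φ₁ sin φ₂ + cos φ₁ cos φ₂ cos Δλ
      = sin(-12.90°)sin(-16.00°) + cos(-12.90°)cos(-16.00°)cos(-53.00°) = 0.6254
σ = 51.286° → d = Rσ = 6361·0.89510 = 5694 km

5694 km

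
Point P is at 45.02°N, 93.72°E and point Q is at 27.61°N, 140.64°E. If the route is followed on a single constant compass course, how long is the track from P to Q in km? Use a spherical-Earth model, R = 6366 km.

4594 km

Rhumb course C = atan2(Δλ, Δψ) with Δψ = ln[tan(π/4+φ₂/2)/tan(π/4+φ₁/2)] = -0.3802, Δλ = +0.8189 → C = 114.90°
d = R·|Δφ| / |cos C| = 6366·0.30386 / 0.42108 = 4594 km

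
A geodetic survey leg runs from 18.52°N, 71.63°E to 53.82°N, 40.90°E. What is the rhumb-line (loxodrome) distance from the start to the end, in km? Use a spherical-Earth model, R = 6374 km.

Rhumb course C = atan2(Δλ, Δψ) with Δψ = ln[tan(π/4+φ₂/2)/tan(π/4+φ₁/2)] = +0.7898, Δλ = -0.5363 → C = 325.82°
d = R·|Δφ| / |cos C| = 6374·0.61610 / 0.82729 = 4747 km

4747 km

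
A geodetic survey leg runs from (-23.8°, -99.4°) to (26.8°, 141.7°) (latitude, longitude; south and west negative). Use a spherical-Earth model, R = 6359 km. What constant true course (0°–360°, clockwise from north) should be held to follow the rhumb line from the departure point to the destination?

293.8°

Δψ = ln[tan(π/4+φ₂/2)/tan(π/4+φ₁/2)] = +0.9137
Δλ = -2.0752 rad (taken the short way round)
course = atan2(Δλ, Δψ) = 293.76°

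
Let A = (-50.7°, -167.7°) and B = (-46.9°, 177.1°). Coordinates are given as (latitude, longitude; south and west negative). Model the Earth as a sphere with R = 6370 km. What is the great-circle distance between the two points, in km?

cos σ = sin φ₁ sin φ₂ + cos φ₁ cos φ₂ cos Δλ
      = sin(-50.70°)sin(-46.90°) + cos(-50.70°)cos(-46.90°)cos(-15.20°) = 0.9827
σ = 10.685° → d = Rσ = 6370·0.18649 = 1188 km

1188 km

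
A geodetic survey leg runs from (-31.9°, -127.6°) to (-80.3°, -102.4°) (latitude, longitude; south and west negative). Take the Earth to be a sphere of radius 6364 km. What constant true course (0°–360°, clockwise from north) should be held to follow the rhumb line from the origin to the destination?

Δψ = ln[tan(π/4+φ₂/2)/tan(π/4+φ₁/2)] = -1.8789
Δλ = +0.4398 rad (taken the short way round)
course = atan2(Δλ, Δψ) = 166.82°

166.8°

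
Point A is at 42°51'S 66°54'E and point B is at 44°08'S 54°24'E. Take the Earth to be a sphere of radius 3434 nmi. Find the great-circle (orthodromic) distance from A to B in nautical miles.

548 nmi

Haversine: a = sin²(Δφ/2)+cos φ₁ cos φ₂ sin²(Δλ/2) = 0.00636;  σ = 2·atan2(√a,√(1−a))
σ = 9.150° → d = Rσ = 3434·0.15969 = 548 nmi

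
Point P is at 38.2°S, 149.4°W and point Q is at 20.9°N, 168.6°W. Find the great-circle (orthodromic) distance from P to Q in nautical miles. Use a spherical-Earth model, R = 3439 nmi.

Haversine: a = sin²(Δφ/2)+cos φ₁ cos φ₂ sin²(Δλ/2) = 0.26365;  σ = 2·atan2(√a,√(1−a))
σ = 61.790° → d = Rσ = 3439·1.07844 = 3709 nmi

3709 nmi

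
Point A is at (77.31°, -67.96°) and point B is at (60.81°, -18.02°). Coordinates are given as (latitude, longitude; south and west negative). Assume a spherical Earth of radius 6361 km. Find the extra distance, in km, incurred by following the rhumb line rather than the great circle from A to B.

71 km

Great circle: cos σ = sin φ₁ sin φ₂ + cos φ₁ cos φ₂ cos Δλ,  σ = 0.4011 rad → d_gc = 2551.4 km
Rhumb line: Δψ = -0.8509, q = Δφ/Δψ = 0.3385, d_rh = R√(Δφ²+q²Δλ²) = 2622.4 km
Excess = 2622.4 − 2551.4 = 71.0 ≈ 71 km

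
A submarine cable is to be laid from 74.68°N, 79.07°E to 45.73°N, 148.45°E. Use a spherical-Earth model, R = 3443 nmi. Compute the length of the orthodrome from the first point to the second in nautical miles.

2459 nmi

Haversine: a = sin²(Δφ/2)+cos φ₁ cos φ₂ sin²(Δλ/2) = 0.12222;  σ = 2·atan2(√a,√(1−a))
σ = 40.925° → d = Rσ = 3443·0.71428 = 2459 nmi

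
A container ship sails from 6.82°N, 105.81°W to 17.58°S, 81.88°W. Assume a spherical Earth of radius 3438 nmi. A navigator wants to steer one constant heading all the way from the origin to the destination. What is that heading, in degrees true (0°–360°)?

Δψ = ln[tan(π/4+φ₂/2)/tan(π/4+φ₁/2)] = -0.4311
Δλ = +0.4177 rad (taken the short way round)
course = atan2(Δλ, Δψ) = 135.91°

135.9°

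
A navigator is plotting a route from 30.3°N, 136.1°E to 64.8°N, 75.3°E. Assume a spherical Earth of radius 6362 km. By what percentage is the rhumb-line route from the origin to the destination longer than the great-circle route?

Great circle: σ = 0.8817 rad → d_gc = Rσ = 5609.2 km
Rhumb: Δφ = +0.6021, Δλ = -1.0612, Δψ = +0.9429, q = Δφ/Δψ = 0.6386 → d_rh = R√(Δφ²+q²Δλ²) = 5767.5 km
Excess = (5767.5 − 5609.2) / 5609.2 = 158.3 / 5609.2 = 2.82% ≈ 2.8%

2.8%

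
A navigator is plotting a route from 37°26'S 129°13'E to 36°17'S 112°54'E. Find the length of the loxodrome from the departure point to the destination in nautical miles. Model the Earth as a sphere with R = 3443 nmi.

788 nmi

Δψ = ln[tan(π/4+φ₂/2)/tan(π/4+φ₁/2)] = +0.0251;  Δφ = +0.0201 rad,  Δλ = -0.2848 rad
q = Δφ/Δψ = 0.8001
d = R·√(Δφ² + q²Δλ²) = 3443·0.22873 = 788 nmi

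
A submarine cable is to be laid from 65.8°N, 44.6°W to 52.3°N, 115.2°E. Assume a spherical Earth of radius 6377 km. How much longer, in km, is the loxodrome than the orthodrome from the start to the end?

Great circle: cos σ = sin φ₁ sin φ₂ + cos φ₁ cos φ₂ cos Δλ,  σ = 1.0628 rad → d_gc = 6777.5 km
Rhumb line: Δψ = -0.4653, q = Δφ/Δψ = 0.5064, d_rh = R√(Δφ²+q²Δλ²) = 9130.8 km
Excess = 9130.8 − 6777.5 = 2353.3 ≈ 2353 km

2353 km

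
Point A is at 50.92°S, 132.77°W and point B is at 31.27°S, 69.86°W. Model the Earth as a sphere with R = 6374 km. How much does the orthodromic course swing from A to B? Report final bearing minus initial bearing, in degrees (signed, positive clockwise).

-44.4°

Initial bearing θ₁ = atan2(sin Δλ cos φ₂, cos φ₁ sin φ₂ − sin φ₁ cos φ₂ cos Δλ) = 91.89°
Final bearing θ₂ = (initial bearing from the destination back to the start) + 180° = 47.49°
Δθ = θ₂ − θ₁ = -44.4°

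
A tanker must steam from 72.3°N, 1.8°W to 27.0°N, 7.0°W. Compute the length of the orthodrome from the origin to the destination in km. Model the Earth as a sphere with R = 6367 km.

5044 km

cos σ = sin φ₁ sin φ₂ + cos φ₁ cos φ₂ cos Δλ
      = sin(72.30°)sin(27.00°) + cos(72.30°)cos(27.00°)cos(-5.20°) = 0.7023
σ = 45.390° → d = Rσ = 6367·0.79220 = 5044 km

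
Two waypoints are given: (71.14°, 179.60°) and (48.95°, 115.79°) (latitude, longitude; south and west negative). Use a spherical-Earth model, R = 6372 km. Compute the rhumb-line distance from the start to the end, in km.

4186 km

Δψ = ln[tan(π/4+φ₂/2)/tan(π/4+φ₁/2)] = -0.8128;  Δφ = -0.3873 rad,  Δλ = -1.1137 rad
q = Δφ/Δψ = 0.4765
d = R·√(Δφ² + q²Δλ²) = 6372·0.65698 = 4186 km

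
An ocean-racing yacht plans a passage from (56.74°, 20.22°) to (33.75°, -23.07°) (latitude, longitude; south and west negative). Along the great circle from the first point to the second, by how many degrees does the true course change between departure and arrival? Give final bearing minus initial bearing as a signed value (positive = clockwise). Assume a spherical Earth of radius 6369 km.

Initial bearing θ₁ = atan2(sin Δλ cos φ₂, cos φ₁ sin φ₂ − sin φ₁ cos φ₂ cos Δλ) = 250.55°
Final bearing θ₂ = (initial bearing from the destination back to the start) + 180° = 218.46°
Δθ = θ₂ − θ₁ = -32.1°

-32.1°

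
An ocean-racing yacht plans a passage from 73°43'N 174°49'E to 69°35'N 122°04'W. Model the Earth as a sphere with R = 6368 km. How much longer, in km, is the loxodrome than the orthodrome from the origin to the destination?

Great circle: cos σ = sin φ₁ sin φ₂ + cos φ₁ cos φ₂ cos Δλ,  σ = 0.3368 rad → d_gc = 2144.8 km
Rhumb line: Δψ = -0.2301, q = Δφ/Δψ = 0.3135, d_rh = R√(Δφ²+q²Δλ²) = 2246.7 km
Excess = 2246.7 − 2144.8 = 101.9 ≈ 102 km

102 km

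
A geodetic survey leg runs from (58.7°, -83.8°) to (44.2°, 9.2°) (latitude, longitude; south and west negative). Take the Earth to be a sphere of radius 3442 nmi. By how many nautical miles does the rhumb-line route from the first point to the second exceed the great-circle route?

258 nmi

Great circle: cos σ = sin φ₁ sin φ₂ + cos φ₁ cos φ₂ cos Δλ,  σ = 0.9567 rad → d_gc = 3293.0 nmi
Rhumb line: Δψ = -0.4107, q = Δφ/Δψ = 0.6162, d_rh = R√(Δφ²+q²Δλ²) = 3551.3 nmi
Excess = 3551.3 − 3293.0 = 258.3 ≈ 258 nmi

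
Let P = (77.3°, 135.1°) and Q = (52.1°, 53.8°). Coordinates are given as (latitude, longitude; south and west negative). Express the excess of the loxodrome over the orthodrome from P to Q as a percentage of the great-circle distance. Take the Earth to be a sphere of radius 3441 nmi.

7.2%

Great circle: σ = 0.6597 rad → d_gc = Rσ = 2269.9 nmi
Rhumb: Δφ = -0.4398, Δλ = -1.4190, Δψ = -1.1267, q = Δφ/Δψ = 0.3904 → d_rh = R√(Δφ²+q²Δλ²) = 2433.8 nmi
Excess = (2433.8 − 2269.9) / 2269.9 = 163.9 / 2269.9 = 7.22% ≈ 7.2%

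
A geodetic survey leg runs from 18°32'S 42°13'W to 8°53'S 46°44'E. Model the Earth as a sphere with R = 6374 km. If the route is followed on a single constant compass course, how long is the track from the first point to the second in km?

9661 km

Δψ = ln[tan(π/4+φ₂/2)/tan(π/4+φ₁/2)] = +0.1736;  Δφ = +0.1684 rad,  Δλ = +1.5525 rad
q = Δφ/Δψ = 0.9702
d = R·√(Δφ² + q²Δλ²) = 6374·1.51564 = 9661 km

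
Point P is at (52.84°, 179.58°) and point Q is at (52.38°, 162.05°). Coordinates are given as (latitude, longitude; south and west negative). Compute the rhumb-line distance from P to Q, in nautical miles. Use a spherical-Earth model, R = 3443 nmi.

640 nmi

Δψ = ln[tan(π/4+φ₂/2)/tan(π/4+φ₁/2)] = -0.0132;  Δφ = -0.0080 rad,  Δλ = -0.3060 rad
q = Δφ/Δψ = 0.6072
d = R·√(Δφ² + q²Δλ²) = 3443·0.18596 = 640 nmi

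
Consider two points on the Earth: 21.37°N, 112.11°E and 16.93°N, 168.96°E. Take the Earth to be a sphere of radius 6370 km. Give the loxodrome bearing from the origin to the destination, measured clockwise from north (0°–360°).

Meridional parts: M(φ₁)=+0.3819, M(φ₂)=+0.2999 → ΔM = -0.0821;  Δλ = +0.9922 rad
tan C = Δλ / ΔM = -12.0918 → C = 94.73°

94.7°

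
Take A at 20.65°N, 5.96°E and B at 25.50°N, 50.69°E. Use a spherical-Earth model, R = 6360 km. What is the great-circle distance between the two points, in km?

Haversine: a = sin²(Δφ/2)+cos φ₁ cos φ₂ sin²(Δλ/2) = 0.12407;  σ = 2·atan2(√a,√(1−a))
σ = 41.249° → d = Rσ = 6360·0.71993 = 4579 km

4579 km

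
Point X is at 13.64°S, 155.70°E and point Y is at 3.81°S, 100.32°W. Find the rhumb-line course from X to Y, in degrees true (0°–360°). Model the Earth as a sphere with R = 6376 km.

84.5°

Δψ = ln[tan(π/4+φ₂/2)/tan(π/4+φ₁/2)] = +0.1738
Δλ = +1.8148 rad (taken the short way round)
course = atan2(Δλ, Δψ) = 84.53°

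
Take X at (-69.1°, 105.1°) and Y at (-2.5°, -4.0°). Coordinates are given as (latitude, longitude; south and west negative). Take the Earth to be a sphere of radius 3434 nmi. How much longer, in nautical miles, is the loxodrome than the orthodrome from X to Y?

Great circle: cos σ = sin φ₁ sin φ₂ + cos φ₁ cos φ₂ cos Δλ,  σ = 1.6467 rad → d_gc = 5654.9 nmi
Rhumb line: Δψ = +1.6468, q = Δφ/Δψ = 0.7058, d_rh = R√(Δφ²+q²Δλ²) = 6102.1 nmi
Excess = 6102.1 − 5654.9 = 447.2 ≈ 447 nmi

447 nmi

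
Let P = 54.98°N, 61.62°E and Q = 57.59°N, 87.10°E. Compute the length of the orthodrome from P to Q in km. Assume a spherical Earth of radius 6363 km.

Haversine: a = sin²(Δφ/2)+cos φ₁ cos φ₂ sin²(Δλ/2) = 0.01548;  σ = 2·atan2(√a,√(1−a))
σ = 14.293° → d = Rσ = 6363·0.24946 = 1587 km

1587 km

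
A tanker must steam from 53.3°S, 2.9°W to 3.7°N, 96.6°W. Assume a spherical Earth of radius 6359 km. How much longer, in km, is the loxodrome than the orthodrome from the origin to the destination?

Great circle: cos σ = sin φ₁ sin φ₂ + cos φ₁ cos φ₂ cos Δλ,  σ = 1.6611 rad → d_gc = 10563.2 km
Rhumb line: Δψ = +1.1682, q = Δφ/Δψ = 0.8516, d_rh = R√(Δφ²+q²Δλ²) = 10883.6 km
Excess = 10883.6 − 10563.2 = 320.4 ≈ 320 km

320 km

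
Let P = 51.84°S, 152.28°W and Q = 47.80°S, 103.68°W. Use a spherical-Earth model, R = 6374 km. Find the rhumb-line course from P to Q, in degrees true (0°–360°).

Meridional parts: M(φ₁)=-1.0616, M(φ₂)=-0.9523 → ΔM = +0.1094;  Δλ = +0.8482 rad
tan C = Δλ / ΔM = +7.7553 → C = 82.65°

82.7°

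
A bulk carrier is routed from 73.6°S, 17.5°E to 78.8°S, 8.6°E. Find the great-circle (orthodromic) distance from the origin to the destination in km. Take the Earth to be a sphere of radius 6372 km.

cos σ = sin φ₁ sin φ₂ + cos φ₁ cos φ₂ cos Δλ
      = sin(-73.60°)sin(-78.80°) + cos(-73.60°)cos(-78.80°)cos(-8.90°) = 0.9952
σ = 5.602° → d = Rσ = 6372·0.09777 = 623 km

623 km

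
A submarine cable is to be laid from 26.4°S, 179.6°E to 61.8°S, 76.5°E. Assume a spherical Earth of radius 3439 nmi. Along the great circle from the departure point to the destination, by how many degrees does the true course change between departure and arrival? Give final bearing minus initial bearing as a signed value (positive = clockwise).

+85.2°

At departure: θ₁ = atan2(sin Δλ cos φ₂, cos φ₁ sin φ₂ − sin φ₁ cos φ₂ cos Δλ) = 208.81°
At arrival: θ₂ = atan2(sin Δλ cos φ₁, −cos φ₂ sin φ₁ + sin φ₂ cos φ₁ cos Δλ) = 294.03°
Δθ = θ₂ − θ₁ = +85.2°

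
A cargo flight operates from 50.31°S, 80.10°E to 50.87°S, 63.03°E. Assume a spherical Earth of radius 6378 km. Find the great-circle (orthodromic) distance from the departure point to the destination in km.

1205 km

Haversine: a = sin²(Δφ/2)+cos φ₁ cos φ₂ sin²(Δλ/2) = 0.00890;  σ = 2·atan2(√a,√(1−a))
σ = 10.827° → d = Rσ = 6378·0.18897 = 1205 km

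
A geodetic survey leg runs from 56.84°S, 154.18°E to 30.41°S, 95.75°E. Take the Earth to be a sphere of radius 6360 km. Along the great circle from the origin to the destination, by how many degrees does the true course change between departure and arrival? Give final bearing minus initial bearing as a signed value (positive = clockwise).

At departure: θ₁ = atan2(sin Δλ cos φ₂, cos φ₁ sin φ₂ − sin φ₁ cos φ₂ cos Δλ) = 277.84°
At arrival: θ₂ = atan2(sin Δλ cos φ₁, −cos φ₂ sin φ₁ + sin φ₂ cos φ₁ cos Δλ) = 321.07°
Δθ = θ₂ − θ₁ = +43.2°

+43.2°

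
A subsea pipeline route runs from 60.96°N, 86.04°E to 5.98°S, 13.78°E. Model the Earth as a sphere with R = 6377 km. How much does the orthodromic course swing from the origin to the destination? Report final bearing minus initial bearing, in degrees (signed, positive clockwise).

-44.0°

Initial bearing θ₁ = atan2(sin Δλ cos φ₂, cos φ₁ sin φ₂ − sin φ₁ cos φ₂ cos Δλ) = 251.58°
Final bearing θ₂ = (initial bearing from the destination back to the start) + 180° = 207.59°
Δθ = θ₂ − θ₁ = -44.0°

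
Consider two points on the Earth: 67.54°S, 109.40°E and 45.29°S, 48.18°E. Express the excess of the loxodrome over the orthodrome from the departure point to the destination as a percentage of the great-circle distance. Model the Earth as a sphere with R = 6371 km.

Great circle: σ = 0.6662 rad → d_gc = Rσ = 4244.4 km
Rhumb: Δφ = +0.3883, Δλ = -1.0685, Δψ = +0.7282, q = Δφ/Δψ = 0.5333 → d_rh = R√(Δφ²+q²Δλ²) = 4393.3 km
Excess = (4393.3 − 4244.4) / 4244.4 = 148.9 / 4244.4 = 3.51% ≈ 3.5%

3.5%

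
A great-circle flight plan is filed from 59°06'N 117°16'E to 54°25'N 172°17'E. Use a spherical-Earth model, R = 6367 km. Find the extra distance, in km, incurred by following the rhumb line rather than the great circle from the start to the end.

93 km

Great circle: cos σ = sin φ₁ sin φ₂ + cos φ₁ cos φ₂ cos Δλ,  σ = 0.5173 rad → d_gc = 3293.6 km
Rhumb line: Δψ = -0.1493, q = Δφ/Δψ = 0.5473, d_rh = R√(Δφ²+q²Δλ²) = 3386.3 km
Excess = 3386.3 − 3293.6 = 92.7 ≈ 93 km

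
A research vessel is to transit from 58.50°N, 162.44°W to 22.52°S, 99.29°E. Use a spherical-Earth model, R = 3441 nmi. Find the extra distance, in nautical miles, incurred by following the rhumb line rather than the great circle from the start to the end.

Great circle: cos σ = sin φ₁ sin φ₂ + cos φ₁ cos φ₂ cos Δλ,  σ = 1.9779 rad → d_gc = 6806.1 nmi
Rhumb line: Δψ = -1.6693, q = Δφ/Δψ = 0.8471, d_rh = R√(Δφ²+q²Δλ²) = 6976.3 nmi
Excess = 6976.3 − 6806.1 = 170.2 ≈ 170 nmi

170 nmi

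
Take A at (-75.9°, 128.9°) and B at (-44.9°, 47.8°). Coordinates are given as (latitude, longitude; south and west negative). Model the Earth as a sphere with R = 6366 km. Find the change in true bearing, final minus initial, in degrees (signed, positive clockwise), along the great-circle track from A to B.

At departure: θ₁ = atan2(sin Δλ cos φ₂, cos φ₁ sin φ₂ − sin φ₁ cos φ₂ cos Δλ) = 264.64°
At arrival: θ₂ = atan2(sin Δλ cos φ₁, −cos φ₂ sin φ₁ + sin φ₂ cos φ₁ cos Δλ) = 339.98°
Δθ = θ₂ − θ₁ = +75.3°

+75.3°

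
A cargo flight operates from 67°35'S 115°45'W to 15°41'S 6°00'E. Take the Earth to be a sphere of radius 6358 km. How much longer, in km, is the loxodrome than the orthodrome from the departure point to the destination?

1162 km

Great circle: cos σ = sin φ₁ sin φ₂ + cos φ₁ cos φ₂ cos Δλ,  σ = 1.5141 rad → d_gc = 9626.4 km
Rhumb line: Δψ = +1.3415, q = Δφ/Δψ = 0.6752, d_rh = R√(Δφ²+q²Δλ²) = 10788.6 km
Excess = 10788.6 − 9626.4 = 1162.2 ≈ 1162 km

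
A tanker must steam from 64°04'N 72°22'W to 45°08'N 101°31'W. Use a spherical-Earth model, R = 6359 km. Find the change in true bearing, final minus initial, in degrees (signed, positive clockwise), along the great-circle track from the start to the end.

-24.3°

Initial bearing θ₁ = atan2(sin Δλ cos φ₂, cos φ₁ sin φ₂ − sin φ₁ cos φ₂ cos Δλ) = 234.61°
Final bearing θ₂ = (initial bearing from the destination back to the start) + 180° = 210.36°
Δθ = θ₂ − θ₁ = -24.3°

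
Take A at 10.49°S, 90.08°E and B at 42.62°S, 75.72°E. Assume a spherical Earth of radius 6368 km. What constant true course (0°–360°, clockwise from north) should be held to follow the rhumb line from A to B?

201.4°

Meridional parts: M(φ₁)=-0.1841, M(φ₂)=-0.8238 → ΔM = -0.6397;  Δλ = -0.2506 rad
tan C = Δλ / ΔM = +0.3918 → C = 201.40°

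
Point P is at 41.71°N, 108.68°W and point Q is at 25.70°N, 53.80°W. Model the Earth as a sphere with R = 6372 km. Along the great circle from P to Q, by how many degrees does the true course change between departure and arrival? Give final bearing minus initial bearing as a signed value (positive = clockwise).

+32.4°

At departure: θ₁ = atan2(sin Δλ cos φ₂, cos φ₁ sin φ₂ − sin φ₁ cos φ₂ cos Δλ) = 91.65°
At arrival: θ₂ = atan2(sin Δλ cos φ₁, −cos φ₂ sin φ₁ + sin φ₂ cos φ₁ cos Δλ) = 124.09°
Δθ = θ₂ − θ₁ = +32.4°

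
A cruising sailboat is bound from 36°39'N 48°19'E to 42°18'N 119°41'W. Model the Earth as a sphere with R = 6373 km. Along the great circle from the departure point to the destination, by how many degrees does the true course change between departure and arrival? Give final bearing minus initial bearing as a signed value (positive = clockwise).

-161.2°

At departure: θ₁ = atan2(sin Δλ cos φ₂, cos φ₁ sin φ₂ − sin φ₁ cos φ₂ cos Δλ) = 351.01°
At arrival: θ₂ = atan2(sin Δλ cos φ₁, −cos φ₂ sin φ₁ + sin φ₂ cos φ₁ cos Δλ) = 189.76°
Δθ = θ₂ − θ₁ = -161.2°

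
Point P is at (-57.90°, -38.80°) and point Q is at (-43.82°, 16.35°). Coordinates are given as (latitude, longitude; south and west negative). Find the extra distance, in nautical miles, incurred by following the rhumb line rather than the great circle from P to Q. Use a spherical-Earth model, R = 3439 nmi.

54 nmi

Great circle: cos σ = sin φ₁ sin φ₂ + cos φ₁ cos φ₂ cos Δλ,  σ = 0.6340 rad → d_gc = 2180.5 nmi
Rhumb line: Δψ = +0.3933, q = Δφ/Δψ = 0.6248, d_rh = R√(Δφ²+q²Δλ²) = 2234.1 nmi
Excess = 2234.1 − 2180.5 = 53.6 ≈ 54 nmi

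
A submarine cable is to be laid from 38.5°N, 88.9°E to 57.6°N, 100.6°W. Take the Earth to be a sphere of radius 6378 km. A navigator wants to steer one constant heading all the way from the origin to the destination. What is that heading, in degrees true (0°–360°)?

Δψ = ln[tan(π/4+φ₂/2)/tan(π/4+φ₁/2)] = +0.5070
Δλ = +2.9758 rad (taken the short way round)
course = atan2(Δλ, Δψ) = 80.33°

80.3°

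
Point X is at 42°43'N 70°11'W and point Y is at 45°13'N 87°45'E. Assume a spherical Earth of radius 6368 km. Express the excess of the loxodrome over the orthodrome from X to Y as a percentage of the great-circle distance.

Great circle: σ = 1.5689 rad → d_gc = Rσ = 9991.1 km
Rhumb: Δφ = +0.0436, Δλ = +2.7565, Δψ = +0.0606, q = Δφ/Δψ = 0.7196 → d_rh = R√(Δφ²+q²Δλ²) = 12633.9 km
Excess = (12633.9 − 9991.1) / 9991.1 = 2642.8 / 9991.1 = 26.452% ≈ 26.5%

26.5%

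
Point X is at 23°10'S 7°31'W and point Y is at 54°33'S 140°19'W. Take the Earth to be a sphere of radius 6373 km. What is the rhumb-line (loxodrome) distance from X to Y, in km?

Rhumb course C = atan2(Δλ, Δψ) with Δψ = ln[tan(π/4+φ₂/2)/tan(π/4+φ₁/2)] = -0.7248, Δλ = -2.3178 → C = 252.64°
d = R·|Δφ| / |cos C| = 6373·0.54774 / 0.29846 = 11696 km

11696 km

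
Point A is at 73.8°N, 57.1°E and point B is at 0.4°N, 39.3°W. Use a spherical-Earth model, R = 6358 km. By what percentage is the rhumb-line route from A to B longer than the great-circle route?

6.2%

Great circle: σ = 1.5952 rad → d_gc = Rσ = 10142.2 km
Rhumb: Δφ = -1.2811, Δλ = -1.6825, Δψ = -1.9427, q = Δφ/Δψ = 0.6594 → d_rh = R√(Δφ²+q²Δλ²) = 10775.1 km
Excess = (10775.1 − 10142.2) / 10142.2 = 632.9 / 10142.2 = 6.24% ≈ 6.2%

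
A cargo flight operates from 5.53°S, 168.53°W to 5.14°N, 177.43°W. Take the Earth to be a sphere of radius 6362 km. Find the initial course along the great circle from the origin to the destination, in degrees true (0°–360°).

320.1°

N = sin Δλ·cos φ₂ = -0.1541;  D = cos φ₁ sin φ₂ − sin φ₁ cos φ₂ cos Δλ = +0.1840
initial course = atan2(N, D) = 320.06°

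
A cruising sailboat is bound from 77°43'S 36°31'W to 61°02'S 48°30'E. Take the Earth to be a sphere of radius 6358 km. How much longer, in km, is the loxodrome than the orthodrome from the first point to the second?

286 km

Great circle: cos σ = sin φ₁ sin φ₂ + cos φ₁ cos φ₂ cos Δλ,  σ = 0.5280 rad → d_gc = 3356.9 km
Rhumb line: Δψ = +0.8757, q = Δφ/Δψ = 0.3325, d_rh = R√(Δφ²+q²Δλ²) = 3642.5 km
Excess = 3642.5 − 3356.9 = 285.6 ≈ 286 km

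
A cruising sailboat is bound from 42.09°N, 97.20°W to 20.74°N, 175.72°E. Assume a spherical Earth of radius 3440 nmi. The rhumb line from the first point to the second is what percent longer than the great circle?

3.3%

Great circle: σ = 1.2946 rad → d_gc = Rσ = 4453.3 nmi
Rhumb: Δφ = -0.3726, Δλ = -1.5198, Δψ = -0.4411, q = Δφ/Δψ = 0.8447 → d_rh = R√(Δφ²+q²Δλ²) = 4598.6 nmi
Excess = (4598.6 − 4453.3) / 4453.3 = 145.3 / 4453.3 = 3.26% ≈ 3.3%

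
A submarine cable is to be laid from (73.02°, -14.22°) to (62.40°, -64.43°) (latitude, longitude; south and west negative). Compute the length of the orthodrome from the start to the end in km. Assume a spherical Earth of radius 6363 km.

Haversine: a = sin²(Δφ/2)+cos φ₁ cos φ₂ sin²(Δλ/2) = 0.03292;  σ = 2·atan2(√a,√(1−a))
σ = 20.907° → d = Rσ = 6363·0.36490 = 2322 km

2322 km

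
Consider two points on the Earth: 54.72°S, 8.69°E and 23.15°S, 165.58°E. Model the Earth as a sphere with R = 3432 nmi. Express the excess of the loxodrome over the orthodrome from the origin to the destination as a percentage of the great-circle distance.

23.0%

Great circle: σ = 1.7391 rad → d_gc = Rσ = 5968.6 nmi
Rhumb: Δφ = +0.5510, Δλ = +2.7382, Δψ = +0.7302, q = Δφ/Δψ = 0.7546 → d_rh = R√(Δφ²+q²Δλ²) = 7338.8 nmi
Excess = (7338.8 − 5968.6) / 5968.6 = 1370.2 / 5968.6 = 22.96% ≈ 23.0%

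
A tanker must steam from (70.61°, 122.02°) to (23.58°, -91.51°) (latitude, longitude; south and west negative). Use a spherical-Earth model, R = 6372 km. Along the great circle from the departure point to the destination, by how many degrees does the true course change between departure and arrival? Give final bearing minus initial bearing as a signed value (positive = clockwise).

+138.7°

At departure: θ₁ = atan2(sin Δλ cos φ₂, cos φ₁ sin φ₂ − sin φ₁ cos φ₂ cos Δλ) = 30.68°
At arrival: θ₂ = atan2(sin Δλ cos φ₁, −cos φ₂ sin φ₁ + sin φ₂ cos φ₁ cos Δλ) = 169.35°
Δθ = θ₂ − θ₁ = +138.7°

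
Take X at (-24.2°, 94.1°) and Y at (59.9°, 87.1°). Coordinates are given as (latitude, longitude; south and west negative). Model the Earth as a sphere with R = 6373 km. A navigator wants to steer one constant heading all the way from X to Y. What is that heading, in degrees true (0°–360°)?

Meridional parts: M(φ₁)=-0.4355, M(φ₂)=+1.3135 → ΔM = +1.7490;  Δλ = -0.1222 rad
tan C = Δλ / ΔM = -0.0699 → C = 356.00°

356.0°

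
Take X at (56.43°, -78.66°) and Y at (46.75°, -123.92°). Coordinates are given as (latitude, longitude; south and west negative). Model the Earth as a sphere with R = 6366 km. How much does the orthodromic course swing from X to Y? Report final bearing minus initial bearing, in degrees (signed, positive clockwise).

-36.3°

At departure: θ₁ = atan2(sin Δλ cos φ₂, cos φ₁ sin φ₂ − sin φ₁ cos φ₂ cos Δλ) = 270.11°
At arrival: θ₂ = atan2(sin Δλ cos φ₁, −cos φ₂ sin φ₁ + sin φ₂ cos φ₁ cos Δλ) = 233.81°
Δθ = θ₂ − θ₁ = -36.3°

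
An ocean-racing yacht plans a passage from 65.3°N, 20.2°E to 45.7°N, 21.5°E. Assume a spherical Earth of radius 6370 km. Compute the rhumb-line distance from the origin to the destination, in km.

2181 km

Δψ = ln[tan(π/4+φ₂/2)/tan(π/4+φ₁/2)] = -0.6202;  Δφ = -0.3421 rad,  Δλ = +0.0227 rad
q = Δφ/Δψ = 0.5516
d = R·√(Δφ² + q²Δλ²) = 6370·0.34231 = 2181 km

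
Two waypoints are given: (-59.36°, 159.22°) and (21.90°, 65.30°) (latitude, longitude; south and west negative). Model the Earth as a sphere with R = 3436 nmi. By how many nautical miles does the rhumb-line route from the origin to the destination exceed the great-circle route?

158 nmi

Great circle: cos σ = sin φ₁ sin φ₂ + cos φ₁ cos φ₂ cos Δλ,  σ = 1.9318 rad → d_gc = 6637.76 nmi
Rhumb line: Δψ = +1.6867, q = Δφ/Δψ = 0.8408, d_rh = R√(Δφ²+q²Δλ²) = 6795.28 nmi
Excess = 6795.28 − 6637.76 = 157.52 ≈ 158 nmi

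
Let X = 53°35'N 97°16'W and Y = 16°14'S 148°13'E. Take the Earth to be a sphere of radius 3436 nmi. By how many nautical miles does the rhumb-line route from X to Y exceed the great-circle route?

Great circle: cos σ = sin φ₁ sin φ₂ + cos φ₁ cos φ₂ cos Δλ,  σ = 2.0505 rad → d_gc = 7045.4 nmi
Rhumb line: Δψ = -1.3991, q = Δφ/Δψ = 0.8710, d_rh = R√(Δφ²+q²Δλ²) = 7301.1 nmi
Excess = 7301.1 − 7045.4 = 255.7 ≈ 256 nmi

256 nmi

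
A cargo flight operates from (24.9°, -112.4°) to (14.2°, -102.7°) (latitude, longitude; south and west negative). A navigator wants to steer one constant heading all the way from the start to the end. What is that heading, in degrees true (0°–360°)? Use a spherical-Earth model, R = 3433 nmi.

139.5°

Δψ = ln[tan(π/4+φ₂/2)/tan(π/4+φ₁/2)] = -0.1985
Δλ = +0.1693 rad (taken the short way round)
course = atan2(Δλ, Δψ) = 139.55°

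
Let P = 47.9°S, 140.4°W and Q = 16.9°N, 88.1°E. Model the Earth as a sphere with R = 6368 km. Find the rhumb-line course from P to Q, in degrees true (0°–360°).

Δψ = ln[tan(π/4+φ₂/2)/tan(π/4+φ₁/2)] = +1.2542
Δλ = -2.2951 rad (taken the short way round)
course = atan2(Δλ, Δψ) = 298.66°

298.7°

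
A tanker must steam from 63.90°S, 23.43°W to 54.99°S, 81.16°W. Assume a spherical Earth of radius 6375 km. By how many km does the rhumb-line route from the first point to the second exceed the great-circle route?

Great circle: cos σ = sin φ₁ sin φ₂ + cos φ₁ cos φ₂ cos Δλ,  σ = 0.5150 rad → d_gc = 3283.1 km
Rhumb line: Δψ = +0.3080, q = Δφ/Δψ = 0.5049, d_rh = R√(Δφ²+q²Δλ²) = 3391.2 km
Excess = 3391.2 − 3283.1 = 108.1 ≈ 108 km

108 km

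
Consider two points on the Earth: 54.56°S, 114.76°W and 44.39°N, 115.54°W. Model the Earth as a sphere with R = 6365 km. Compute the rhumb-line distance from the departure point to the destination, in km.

10993 km

Rhumb course C = atan2(Δλ, Δψ) with Δψ = ln[tan(π/4+φ₂/2)/tan(π/4+φ₁/2)] = +2.0073, Δλ = -0.0136 → C = 359.61°
d = R·|Δφ| / |cos C| = 6365·1.72700 / 0.99998 = 10993 km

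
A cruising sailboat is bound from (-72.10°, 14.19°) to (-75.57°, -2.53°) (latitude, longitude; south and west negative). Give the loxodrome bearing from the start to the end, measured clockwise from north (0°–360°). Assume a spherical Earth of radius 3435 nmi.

Meridional parts: M(φ₁)=-1.8484, M(φ₂)=-2.0668 → ΔM = -0.2184;  Δλ = -0.2918 rad
tan C = Δλ / ΔM = +1.3364 → C = 233.19°

233.2°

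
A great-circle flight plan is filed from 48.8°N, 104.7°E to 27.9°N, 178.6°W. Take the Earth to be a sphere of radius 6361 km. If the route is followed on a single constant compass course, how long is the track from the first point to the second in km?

Rhumb course C = atan2(Δλ, Δψ) with Δψ = ln[tan(π/4+φ₂/2)/tan(π/4+φ₁/2)] = -0.4711, Δλ = +1.3387 → C = 109.39°
d = R·|Δφ| / |cos C| = 6361·0.36477 / 0.33195 = 6990 km

6990 km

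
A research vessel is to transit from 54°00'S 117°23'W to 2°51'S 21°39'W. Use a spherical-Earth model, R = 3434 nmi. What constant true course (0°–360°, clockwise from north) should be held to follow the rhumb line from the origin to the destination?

Meridional parts: M(φ₁)=-1.1242, M(φ₂)=-0.0498 → ΔM = +1.0744;  Δλ = +1.6709 rad
tan C = Δλ / ΔM = +1.5551 → C = 57.26°

57.3°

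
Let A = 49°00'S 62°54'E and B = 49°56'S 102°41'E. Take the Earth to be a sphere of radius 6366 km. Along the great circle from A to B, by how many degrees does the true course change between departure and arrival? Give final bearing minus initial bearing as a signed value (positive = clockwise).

At departure: θ₁ = atan2(sin Δλ cos φ₂, cos φ₁ sin φ₂ − sin φ₁ cos φ₂ cos Δλ) = 107.36°
At arrival: θ₂ = atan2(sin Δλ cos φ₁, −cos φ₂ sin φ₁ + sin φ₂ cos φ₁ cos Δλ) = 76.61°
Δθ = θ₂ − θ₁ = -30.8°

-30.8°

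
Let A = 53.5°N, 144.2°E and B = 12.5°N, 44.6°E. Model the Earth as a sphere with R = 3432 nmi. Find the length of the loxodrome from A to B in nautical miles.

5391 nmi

Rhumb course C = atan2(Δλ, Δψ) with Δψ = ln[tan(π/4+φ₂/2)/tan(π/4+φ₁/2)] = -0.8895, Δλ = -1.7383 → C = 242.90°
d = R·|Δφ| / |cos C| = 3432·0.71558 / 0.45552 = 5391 nmi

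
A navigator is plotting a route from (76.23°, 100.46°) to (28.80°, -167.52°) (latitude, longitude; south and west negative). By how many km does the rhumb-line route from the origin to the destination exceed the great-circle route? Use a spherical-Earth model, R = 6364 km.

540 km

Great circle: cos σ = sin φ₁ sin φ₂ + cos φ₁ cos φ₂ cos Δλ,  σ = 1.0922 rad → d_gc = 6950.6 km
Rhumb line: Δψ = -1.5888, q = Δφ/Δψ = 0.5210, d_rh = R√(Δφ²+q²Δλ²) = 7490.9 km
Excess = 7490.9 − 6950.6 = 540.3 ≈ 540 km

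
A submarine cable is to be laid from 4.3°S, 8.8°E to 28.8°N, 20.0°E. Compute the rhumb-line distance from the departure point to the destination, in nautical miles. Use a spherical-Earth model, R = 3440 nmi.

2090 nmi

Rhumb course C = atan2(Δλ, Δψ) with Δψ = ln[tan(π/4+φ₂/2)/tan(π/4+φ₁/2)] = +0.6004, Δλ = +0.1955 → C = 18.03°
d = R·|Δφ| / |cos C| = 3440·0.57770 / 0.95087 = 2090 nmi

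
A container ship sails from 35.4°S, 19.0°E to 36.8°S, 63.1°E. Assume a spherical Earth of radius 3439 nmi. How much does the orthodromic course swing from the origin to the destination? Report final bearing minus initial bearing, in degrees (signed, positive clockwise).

-26.8°

Initial bearing θ₁ = atan2(sin Δλ cos φ₂, cos φ₁ sin φ₂ − sin φ₁ cos φ₂ cos Δλ) = 105.56°
Final bearing θ₂ = (initial bearing from the destination back to the start) + 180° = 78.71°
Δθ = θ₂ − θ₁ = -26.8°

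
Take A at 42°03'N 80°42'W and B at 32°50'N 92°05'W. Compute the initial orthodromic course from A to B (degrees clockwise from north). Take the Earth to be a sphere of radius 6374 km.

N = sin Δλ·cos φ₂ = -0.1658;  D = cos φ₁ sin φ₂ − sin φ₁ cos φ₂ cos Δλ = -0.1491
initial course = atan2(N, D) = 228.04°

228.0°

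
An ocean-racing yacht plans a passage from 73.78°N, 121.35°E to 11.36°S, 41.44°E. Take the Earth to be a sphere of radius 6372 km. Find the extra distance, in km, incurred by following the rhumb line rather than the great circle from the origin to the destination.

378 km

Great circle: cos σ = sin φ₁ sin φ₂ + cos φ₁ cos φ₂ cos Δλ,  σ = 1.7124 rad → d_gc = 10911.6 km
Rhumb line: Δψ = -2.1480, q = Δφ/Δψ = 0.6918, d_rh = R√(Δφ²+q²Δλ²) = 11289.5 km
Excess = 11289.5 − 10911.6 = 377.9 ≈ 378 km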